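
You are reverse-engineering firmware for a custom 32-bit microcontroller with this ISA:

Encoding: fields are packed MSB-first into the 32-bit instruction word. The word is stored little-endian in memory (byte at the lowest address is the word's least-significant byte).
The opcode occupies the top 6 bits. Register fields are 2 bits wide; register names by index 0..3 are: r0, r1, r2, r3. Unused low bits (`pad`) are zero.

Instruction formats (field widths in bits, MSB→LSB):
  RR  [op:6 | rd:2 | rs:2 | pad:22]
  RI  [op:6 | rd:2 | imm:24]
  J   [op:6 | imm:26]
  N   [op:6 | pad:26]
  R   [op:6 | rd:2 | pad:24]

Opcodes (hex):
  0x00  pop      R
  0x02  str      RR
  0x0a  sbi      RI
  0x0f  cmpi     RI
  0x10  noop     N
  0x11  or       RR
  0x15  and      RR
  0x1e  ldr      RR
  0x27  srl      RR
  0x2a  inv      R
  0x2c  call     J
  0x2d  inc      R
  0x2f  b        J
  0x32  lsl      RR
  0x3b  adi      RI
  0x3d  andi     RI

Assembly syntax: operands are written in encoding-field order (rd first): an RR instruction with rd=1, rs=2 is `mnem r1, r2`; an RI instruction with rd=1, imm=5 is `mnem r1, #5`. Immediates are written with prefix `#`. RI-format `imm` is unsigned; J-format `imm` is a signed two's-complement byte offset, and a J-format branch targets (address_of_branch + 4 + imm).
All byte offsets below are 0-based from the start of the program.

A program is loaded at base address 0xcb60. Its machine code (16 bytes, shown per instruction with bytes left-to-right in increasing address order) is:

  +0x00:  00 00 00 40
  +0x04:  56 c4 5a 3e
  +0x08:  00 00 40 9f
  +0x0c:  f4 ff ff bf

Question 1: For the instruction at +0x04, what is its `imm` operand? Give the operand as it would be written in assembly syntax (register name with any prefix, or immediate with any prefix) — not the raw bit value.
@+04  little-endian(56 c4 5a 3e) = 0x3e5ac456
  top 6b → 0xf → cmpi [RI]
  rd: (w>>24)&0x3=0x2 → r2
  imm: (w>>0)&0xffffff=0x5ac456 → #5948502

#5948502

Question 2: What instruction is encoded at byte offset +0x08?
+0x08: 00 00 40 9f ⇒ word 0x9f400000 (little)
  opcode bits[31:26]=0x27: srl/RR
  rd@[25:24]=0x3 ⇒ r3
  rs@[23:22]=0x1 ⇒ r1

srl r3, r1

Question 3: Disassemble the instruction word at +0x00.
@+00  little-endian(00 00 00 40) = 0x40000000
  op=0x40000000>>26=0x10 ⇒ noop (N)

noop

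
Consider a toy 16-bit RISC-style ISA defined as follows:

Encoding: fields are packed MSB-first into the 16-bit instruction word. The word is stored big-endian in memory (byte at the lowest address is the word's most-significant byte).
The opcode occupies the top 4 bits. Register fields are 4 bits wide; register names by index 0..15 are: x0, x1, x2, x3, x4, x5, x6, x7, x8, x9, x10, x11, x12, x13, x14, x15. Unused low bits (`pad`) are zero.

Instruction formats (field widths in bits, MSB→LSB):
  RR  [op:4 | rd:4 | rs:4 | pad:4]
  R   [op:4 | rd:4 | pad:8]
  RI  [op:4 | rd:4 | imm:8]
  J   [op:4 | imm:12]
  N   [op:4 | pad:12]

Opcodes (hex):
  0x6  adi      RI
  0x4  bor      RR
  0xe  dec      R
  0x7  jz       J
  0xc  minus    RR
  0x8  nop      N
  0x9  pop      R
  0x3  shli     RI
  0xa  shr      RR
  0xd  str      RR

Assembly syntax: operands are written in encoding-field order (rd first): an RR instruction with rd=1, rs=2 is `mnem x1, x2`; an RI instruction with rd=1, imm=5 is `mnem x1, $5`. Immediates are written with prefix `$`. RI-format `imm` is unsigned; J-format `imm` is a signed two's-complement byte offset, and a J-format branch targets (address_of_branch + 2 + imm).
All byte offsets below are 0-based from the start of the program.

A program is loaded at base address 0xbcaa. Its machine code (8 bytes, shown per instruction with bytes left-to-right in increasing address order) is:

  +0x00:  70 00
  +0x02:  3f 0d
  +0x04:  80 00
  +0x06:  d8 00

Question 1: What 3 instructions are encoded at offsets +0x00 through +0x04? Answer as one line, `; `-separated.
jz $0; shli x15, $13; nop

@+00  big-endian(70 00) = 0x7000
  top 4b → 0x7 → jz [J]
  imm: (w>>0)&0xfff=0x0 → $0
@+02  big-endian(3f 0d) = 0x3f0d
  top 4b → 0x3 → shli [RI]
  rd: (w>>8)&0xf=0xf → x15
  imm: (w>>0)&0xff=0xd → $13
@+04  big-endian(80 00) = 0x8000
  top 4b → 0x8 → nop [N]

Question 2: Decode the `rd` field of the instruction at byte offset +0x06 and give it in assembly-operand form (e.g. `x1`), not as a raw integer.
x8

@+06  big-endian(d8 00) = 0xd800
  top 4b → 0xd → str [RR]
  rd: (w>>8)&0xf=0x8 → x8
  rs: (w>>4)&0xf=0x0 → x0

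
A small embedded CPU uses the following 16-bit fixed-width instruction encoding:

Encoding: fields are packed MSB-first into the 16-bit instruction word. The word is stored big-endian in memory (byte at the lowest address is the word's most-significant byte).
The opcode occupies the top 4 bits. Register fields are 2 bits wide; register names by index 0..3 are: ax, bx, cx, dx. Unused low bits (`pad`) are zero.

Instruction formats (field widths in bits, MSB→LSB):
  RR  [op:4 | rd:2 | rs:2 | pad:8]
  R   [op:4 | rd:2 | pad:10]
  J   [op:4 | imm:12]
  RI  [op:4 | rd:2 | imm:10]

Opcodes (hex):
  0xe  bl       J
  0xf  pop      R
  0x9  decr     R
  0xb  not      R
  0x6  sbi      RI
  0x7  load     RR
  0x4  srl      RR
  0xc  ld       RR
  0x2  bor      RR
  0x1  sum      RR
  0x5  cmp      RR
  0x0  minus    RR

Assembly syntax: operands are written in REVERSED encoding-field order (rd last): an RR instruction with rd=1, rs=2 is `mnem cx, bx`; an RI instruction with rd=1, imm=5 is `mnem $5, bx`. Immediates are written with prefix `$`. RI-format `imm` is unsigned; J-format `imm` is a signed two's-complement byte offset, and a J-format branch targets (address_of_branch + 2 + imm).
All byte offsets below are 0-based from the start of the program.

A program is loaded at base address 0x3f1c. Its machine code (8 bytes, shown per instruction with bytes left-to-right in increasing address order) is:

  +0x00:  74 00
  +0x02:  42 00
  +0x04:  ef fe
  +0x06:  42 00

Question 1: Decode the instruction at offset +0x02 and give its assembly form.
off 0x02: read 42 00 as big → 0x4200
  top 4b → 0x4 → srl [RR]
  rd@[11:10]=0x0 ⇒ ax
  rs@[9:8]=0x2 ⇒ cx

srl cx, ax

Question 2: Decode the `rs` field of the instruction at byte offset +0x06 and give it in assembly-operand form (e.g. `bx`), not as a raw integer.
cx

+0x06: 42 00 ⇒ word 0x4200 (big)
  opcode bits[15:12]=0x4: srl/RR
  [11:10] rd=0 = ax
  [9:8] rs=2 = cx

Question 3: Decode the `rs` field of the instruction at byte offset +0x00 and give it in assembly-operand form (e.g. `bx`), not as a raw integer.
ax

@+00  big-endian(74 00) = 0x7400
  op=0x7400>>12=0x7 ⇒ load (RR)
  rd: (w>>10)&0x3=0x1 → bx
  rs: (w>>8)&0x3=0x0 → ax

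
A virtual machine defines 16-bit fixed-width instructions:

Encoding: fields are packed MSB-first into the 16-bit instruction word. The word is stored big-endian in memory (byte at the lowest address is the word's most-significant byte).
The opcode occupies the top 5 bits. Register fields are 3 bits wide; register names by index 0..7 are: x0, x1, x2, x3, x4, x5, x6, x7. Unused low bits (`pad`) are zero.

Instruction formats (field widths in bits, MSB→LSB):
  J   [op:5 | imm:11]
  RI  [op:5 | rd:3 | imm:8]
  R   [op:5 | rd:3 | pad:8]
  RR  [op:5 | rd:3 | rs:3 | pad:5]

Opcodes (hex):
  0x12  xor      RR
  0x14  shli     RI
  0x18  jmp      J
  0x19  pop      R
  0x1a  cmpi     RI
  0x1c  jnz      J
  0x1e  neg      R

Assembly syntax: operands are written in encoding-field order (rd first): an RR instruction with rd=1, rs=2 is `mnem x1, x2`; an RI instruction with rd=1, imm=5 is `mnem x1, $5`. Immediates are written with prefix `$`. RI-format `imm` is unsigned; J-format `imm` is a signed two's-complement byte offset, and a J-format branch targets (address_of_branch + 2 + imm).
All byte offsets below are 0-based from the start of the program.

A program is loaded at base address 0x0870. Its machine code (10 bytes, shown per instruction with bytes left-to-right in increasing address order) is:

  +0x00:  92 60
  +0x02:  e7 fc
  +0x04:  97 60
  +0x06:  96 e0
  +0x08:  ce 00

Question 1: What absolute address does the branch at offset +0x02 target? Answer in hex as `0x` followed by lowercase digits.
+0x02: e7 fc ⇒ word 0xe7fc (big)
  opcode bits[15:11]=0x1c: jnz/J
  imm@[10:0]=0x7fc (s11→-4) ⇒ $-4
  target = base 0x0870 + off 0x02 + 2 + imm -4 = 0x0870

0x0870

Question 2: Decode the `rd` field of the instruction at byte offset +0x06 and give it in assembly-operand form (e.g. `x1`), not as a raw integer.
[06] 96 e0 → 0x96e0
  opcode bits[15:11]=0x12: xor/RR
  rd@[10:8]=0x6 ⇒ x6
  rs@[7:5]=0x7 ⇒ x7

x6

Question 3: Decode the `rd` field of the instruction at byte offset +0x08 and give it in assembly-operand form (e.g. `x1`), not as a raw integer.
@+08  big-endian(ce 00) = 0xce00
  opcode bits[15:11]=0x19: pop/R
  [10:8] rd=6 = x6

x6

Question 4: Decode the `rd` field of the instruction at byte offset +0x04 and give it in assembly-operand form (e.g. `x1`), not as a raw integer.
@+04  big-endian(97 60) = 0x9760
  top 5b → 0x12 → xor [RR]
  rd: (w>>8)&0x7=0x7 → x7
  rs: (w>>5)&0x7=0x3 → x3

x7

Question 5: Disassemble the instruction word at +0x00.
[00] 92 60 → 0x9260
  top 5b → 0x12 → xor [RR]
  [10:8] rd=2 = x2
  [7:5] rs=3 = x3

xor x2, x3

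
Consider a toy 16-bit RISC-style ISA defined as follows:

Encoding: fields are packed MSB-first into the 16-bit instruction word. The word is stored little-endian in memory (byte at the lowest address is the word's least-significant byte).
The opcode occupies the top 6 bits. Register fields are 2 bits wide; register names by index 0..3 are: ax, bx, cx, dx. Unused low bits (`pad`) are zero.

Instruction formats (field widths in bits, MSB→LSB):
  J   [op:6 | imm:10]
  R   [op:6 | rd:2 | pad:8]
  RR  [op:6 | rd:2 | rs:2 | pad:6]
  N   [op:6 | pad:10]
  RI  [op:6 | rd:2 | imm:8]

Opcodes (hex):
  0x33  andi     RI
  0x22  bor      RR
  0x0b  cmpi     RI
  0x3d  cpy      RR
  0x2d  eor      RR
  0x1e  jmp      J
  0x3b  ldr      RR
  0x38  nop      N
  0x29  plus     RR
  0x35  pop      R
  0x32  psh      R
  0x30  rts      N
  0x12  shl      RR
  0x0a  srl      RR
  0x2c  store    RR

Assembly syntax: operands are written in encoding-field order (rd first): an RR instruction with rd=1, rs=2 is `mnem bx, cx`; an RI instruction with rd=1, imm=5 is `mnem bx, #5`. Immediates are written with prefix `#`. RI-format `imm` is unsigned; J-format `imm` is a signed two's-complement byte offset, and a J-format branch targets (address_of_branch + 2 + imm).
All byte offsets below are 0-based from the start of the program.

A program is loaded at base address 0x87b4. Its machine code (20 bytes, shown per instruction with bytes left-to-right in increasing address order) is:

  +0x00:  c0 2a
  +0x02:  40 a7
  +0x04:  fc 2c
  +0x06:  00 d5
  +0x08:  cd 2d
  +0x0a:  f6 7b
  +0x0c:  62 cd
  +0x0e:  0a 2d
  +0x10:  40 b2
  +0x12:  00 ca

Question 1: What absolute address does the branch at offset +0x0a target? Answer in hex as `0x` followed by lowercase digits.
0x87b6

off 0x0a: read f6 7b as little → 0x7bf6
  top 6b → 0x1e → jmp [J]
  imm: (w>>0)&0x3ff=0x3f6 (s10→-10) → #-10
  target = base 0x87b4 + off 0x0a + 2 + imm -10 = 0x87b6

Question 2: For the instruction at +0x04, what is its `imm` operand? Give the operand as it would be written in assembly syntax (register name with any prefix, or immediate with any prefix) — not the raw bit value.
#252

+0x04: fc 2c ⇒ word 0x2cfc (little)
  top 6b → 0xb → cmpi [RI]
  rd: (w>>8)&0x3=0x0 → ax
  imm: (w>>0)&0xff=0xfc → #252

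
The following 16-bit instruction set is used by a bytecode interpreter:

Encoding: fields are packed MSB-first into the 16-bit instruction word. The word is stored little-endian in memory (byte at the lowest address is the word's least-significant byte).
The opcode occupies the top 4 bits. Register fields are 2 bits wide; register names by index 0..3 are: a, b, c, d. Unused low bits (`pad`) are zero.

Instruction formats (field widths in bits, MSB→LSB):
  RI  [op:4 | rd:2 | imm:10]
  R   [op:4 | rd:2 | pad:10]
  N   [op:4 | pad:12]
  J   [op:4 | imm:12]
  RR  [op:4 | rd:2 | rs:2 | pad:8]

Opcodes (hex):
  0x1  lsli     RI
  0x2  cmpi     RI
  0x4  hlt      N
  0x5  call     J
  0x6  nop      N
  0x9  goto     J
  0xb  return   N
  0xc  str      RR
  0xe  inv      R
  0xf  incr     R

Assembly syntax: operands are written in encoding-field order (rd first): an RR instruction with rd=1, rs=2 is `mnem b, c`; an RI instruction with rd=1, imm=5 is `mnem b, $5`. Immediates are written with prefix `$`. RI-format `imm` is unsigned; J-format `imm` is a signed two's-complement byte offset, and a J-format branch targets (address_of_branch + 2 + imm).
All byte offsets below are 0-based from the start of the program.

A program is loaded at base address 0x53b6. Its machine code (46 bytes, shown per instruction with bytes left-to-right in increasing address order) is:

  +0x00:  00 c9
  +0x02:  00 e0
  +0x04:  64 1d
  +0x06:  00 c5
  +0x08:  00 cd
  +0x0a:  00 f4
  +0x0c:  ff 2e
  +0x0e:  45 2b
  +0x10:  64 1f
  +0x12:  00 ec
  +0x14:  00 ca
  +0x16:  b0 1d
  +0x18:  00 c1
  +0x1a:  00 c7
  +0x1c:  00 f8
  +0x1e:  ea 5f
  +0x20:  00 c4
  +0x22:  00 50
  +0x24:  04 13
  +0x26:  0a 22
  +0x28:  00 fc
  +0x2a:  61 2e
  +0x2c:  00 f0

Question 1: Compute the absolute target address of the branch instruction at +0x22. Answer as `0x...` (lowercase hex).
[22] 00 50 → 0x5000
  top 4b → 0x5 → call [J]
  imm@[11:0]=0x0 ⇒ $0
  target = base 0x53b6 + off 0x22 + 2 + imm 0 = 0x53da

0x53da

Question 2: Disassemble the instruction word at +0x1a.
@+1a  little-endian(00 c7) = 0xc700
  top 4b → 0xc → str [RR]
  [11:10] rd=1 = b
  [9:8] rs=3 = d

str b, d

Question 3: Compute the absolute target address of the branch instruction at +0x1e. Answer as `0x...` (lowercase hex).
0x53c0

+0x1e: ea 5f ⇒ word 0x5fea (little)
  opcode bits[15:12]=0x5: call/J
  imm: (w>>0)&0xfff=0xfea (s12→-22) → $-22
  target = base 0x53b6 + off 0x1e + 2 + imm -22 = 0x53c0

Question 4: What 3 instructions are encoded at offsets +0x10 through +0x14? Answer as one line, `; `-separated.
lsli d, $868; inv d; str c, c

[10] 64 1f → 0x1f64
  op=0x1f64>>12=0x1 ⇒ lsli (RI)
  rd: (w>>10)&0x3=0x3 → d
  imm: (w>>0)&0x3ff=0x364 → $868
[12] 00 ec → 0xec00
  op=0xec00>>12=0xe ⇒ inv (R)
  rd: (w>>10)&0x3=0x3 → d
[14] 00 ca → 0xca00
  op=0xca00>>12=0xc ⇒ str (RR)
  rd: (w>>10)&0x3=0x2 → c
  rs: (w>>8)&0x3=0x2 → c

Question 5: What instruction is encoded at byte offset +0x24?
lsli a, $772

[24] 04 13 → 0x1304
  opcode bits[15:12]=0x1: lsli/RI
  rd: (w>>10)&0x3=0x0 → a
  imm: (w>>0)&0x3ff=0x304 → $772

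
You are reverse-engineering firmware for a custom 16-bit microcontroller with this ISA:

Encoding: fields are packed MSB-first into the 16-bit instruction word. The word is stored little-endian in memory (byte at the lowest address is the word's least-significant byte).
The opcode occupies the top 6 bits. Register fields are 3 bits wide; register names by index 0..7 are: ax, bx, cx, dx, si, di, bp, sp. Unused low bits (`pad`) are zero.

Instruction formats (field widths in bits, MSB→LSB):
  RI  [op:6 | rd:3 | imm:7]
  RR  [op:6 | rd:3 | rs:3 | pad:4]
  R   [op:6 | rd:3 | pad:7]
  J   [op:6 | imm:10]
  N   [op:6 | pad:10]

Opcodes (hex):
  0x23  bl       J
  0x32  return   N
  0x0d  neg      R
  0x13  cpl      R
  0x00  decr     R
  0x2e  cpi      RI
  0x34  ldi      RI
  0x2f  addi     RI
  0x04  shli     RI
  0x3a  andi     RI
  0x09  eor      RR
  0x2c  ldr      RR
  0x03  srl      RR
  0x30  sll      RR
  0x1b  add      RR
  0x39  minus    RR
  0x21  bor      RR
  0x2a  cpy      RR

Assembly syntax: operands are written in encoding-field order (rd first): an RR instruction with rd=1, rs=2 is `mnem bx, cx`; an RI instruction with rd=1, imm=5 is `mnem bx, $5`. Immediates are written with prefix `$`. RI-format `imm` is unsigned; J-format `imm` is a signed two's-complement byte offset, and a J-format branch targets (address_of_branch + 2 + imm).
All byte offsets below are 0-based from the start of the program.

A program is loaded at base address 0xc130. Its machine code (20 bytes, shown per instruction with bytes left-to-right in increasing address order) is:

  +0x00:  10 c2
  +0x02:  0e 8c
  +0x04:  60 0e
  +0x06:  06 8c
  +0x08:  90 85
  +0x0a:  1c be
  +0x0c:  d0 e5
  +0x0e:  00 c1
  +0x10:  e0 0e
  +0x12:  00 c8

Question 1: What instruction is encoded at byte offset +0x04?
srl si, bp

off 0x04: read 60 0e as little → 0x0e60
  op=0x0e60>>10=0x3 ⇒ srl (RR)
  [9:7] rd=4 = si
  [6:4] rs=6 = bp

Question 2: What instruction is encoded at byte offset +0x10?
+0x10: e0 0e ⇒ word 0x0ee0 (little)
  op=0x0ee0>>10=0x3 ⇒ srl (RR)
  rd@[9:7]=0x5 ⇒ di
  rs@[6:4]=0x6 ⇒ bp

srl di, bp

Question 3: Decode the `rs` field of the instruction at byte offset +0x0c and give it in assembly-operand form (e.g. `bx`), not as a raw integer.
di

+0x0c: d0 e5 ⇒ word 0xe5d0 (little)
  opcode bits[15:10]=0x39: minus/RR
  [9:7] rd=3 = dx
  [6:4] rs=5 = di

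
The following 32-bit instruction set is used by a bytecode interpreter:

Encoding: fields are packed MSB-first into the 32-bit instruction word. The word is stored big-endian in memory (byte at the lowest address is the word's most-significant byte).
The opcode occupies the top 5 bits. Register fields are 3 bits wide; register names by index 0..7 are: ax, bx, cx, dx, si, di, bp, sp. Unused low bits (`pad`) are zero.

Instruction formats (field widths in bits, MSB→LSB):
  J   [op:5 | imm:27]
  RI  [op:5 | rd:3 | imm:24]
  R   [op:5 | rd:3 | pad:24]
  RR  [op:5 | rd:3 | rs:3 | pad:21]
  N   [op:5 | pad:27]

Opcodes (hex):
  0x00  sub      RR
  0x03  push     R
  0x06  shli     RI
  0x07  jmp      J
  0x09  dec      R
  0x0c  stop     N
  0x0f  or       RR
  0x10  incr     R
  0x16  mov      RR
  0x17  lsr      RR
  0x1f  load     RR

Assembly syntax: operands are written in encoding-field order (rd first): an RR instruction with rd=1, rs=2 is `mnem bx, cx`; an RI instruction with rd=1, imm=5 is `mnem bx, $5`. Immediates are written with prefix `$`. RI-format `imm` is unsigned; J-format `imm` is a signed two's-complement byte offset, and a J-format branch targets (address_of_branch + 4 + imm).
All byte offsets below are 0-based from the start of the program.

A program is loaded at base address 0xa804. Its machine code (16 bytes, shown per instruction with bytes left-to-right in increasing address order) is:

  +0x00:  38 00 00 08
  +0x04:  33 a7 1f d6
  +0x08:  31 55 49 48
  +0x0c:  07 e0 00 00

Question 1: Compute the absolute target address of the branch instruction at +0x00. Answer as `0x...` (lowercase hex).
0xa810

@+00  big-endian(38 00 00 08) = 0x38000008
  op=0x38000008>>27=0x7 ⇒ jmp (J)
  imm: (w>>0)&0x7ffffff=0x8 → $8
  target = base 0xa804 + off 0x00 + 4 + imm 8 = 0xa810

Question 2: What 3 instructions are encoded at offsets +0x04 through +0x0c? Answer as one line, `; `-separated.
@+04  big-endian(33 a7 1f d6) = 0x33a71fd6
  top 5b → 0x6 → shli [RI]
  [26:24] rd=3 = dx
  [23:0] imm=10952662 = $10952662
@+08  big-endian(31 55 49 48) = 0x31554948
  top 5b → 0x6 → shli [RI]
  [26:24] rd=1 = bx
  [23:0] imm=5589320 = $5589320
@+0c  big-endian(07 e0 00 00) = 0x07e00000
  top 5b → 0x0 → sub [RR]
  [26:24] rd=7 = sp
  [23:21] rs=7 = sp

shli dx, $10952662; shli bx, $5589320; sub sp, sp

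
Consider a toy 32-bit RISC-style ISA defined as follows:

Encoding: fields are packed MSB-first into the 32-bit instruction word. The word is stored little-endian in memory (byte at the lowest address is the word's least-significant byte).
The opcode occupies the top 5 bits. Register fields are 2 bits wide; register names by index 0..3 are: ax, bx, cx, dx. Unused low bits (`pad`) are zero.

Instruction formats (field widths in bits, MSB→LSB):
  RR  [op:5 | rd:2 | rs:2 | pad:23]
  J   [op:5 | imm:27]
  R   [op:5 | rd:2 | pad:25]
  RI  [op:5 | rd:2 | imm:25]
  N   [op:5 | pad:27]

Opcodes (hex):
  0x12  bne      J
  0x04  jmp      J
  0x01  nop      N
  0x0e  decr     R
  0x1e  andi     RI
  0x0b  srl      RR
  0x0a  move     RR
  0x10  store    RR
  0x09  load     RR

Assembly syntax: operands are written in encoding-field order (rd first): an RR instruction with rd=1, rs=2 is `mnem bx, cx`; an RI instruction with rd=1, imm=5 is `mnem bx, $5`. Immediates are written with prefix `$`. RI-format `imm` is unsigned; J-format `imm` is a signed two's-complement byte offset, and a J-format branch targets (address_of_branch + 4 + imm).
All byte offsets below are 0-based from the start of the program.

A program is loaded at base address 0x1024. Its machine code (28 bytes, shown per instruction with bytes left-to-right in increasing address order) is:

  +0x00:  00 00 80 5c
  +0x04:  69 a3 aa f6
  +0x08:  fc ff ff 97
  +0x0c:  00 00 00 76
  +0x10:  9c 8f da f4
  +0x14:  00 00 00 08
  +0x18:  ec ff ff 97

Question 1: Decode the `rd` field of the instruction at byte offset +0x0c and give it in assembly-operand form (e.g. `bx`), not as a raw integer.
dx

[0c] 00 00 00 76 → 0x76000000
  top 5b → 0xe → decr [R]
  [26:25] rd=3 = dx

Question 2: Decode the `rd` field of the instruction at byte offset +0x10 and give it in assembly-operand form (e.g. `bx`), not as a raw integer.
cx

[10] 9c 8f da f4 → 0xf4da8f9c
  top 5b → 0x1e → andi [RI]
  rd: (w>>25)&0x3=0x2 → cx
  imm: (w>>0)&0x1ffffff=0xda8f9c → $14323612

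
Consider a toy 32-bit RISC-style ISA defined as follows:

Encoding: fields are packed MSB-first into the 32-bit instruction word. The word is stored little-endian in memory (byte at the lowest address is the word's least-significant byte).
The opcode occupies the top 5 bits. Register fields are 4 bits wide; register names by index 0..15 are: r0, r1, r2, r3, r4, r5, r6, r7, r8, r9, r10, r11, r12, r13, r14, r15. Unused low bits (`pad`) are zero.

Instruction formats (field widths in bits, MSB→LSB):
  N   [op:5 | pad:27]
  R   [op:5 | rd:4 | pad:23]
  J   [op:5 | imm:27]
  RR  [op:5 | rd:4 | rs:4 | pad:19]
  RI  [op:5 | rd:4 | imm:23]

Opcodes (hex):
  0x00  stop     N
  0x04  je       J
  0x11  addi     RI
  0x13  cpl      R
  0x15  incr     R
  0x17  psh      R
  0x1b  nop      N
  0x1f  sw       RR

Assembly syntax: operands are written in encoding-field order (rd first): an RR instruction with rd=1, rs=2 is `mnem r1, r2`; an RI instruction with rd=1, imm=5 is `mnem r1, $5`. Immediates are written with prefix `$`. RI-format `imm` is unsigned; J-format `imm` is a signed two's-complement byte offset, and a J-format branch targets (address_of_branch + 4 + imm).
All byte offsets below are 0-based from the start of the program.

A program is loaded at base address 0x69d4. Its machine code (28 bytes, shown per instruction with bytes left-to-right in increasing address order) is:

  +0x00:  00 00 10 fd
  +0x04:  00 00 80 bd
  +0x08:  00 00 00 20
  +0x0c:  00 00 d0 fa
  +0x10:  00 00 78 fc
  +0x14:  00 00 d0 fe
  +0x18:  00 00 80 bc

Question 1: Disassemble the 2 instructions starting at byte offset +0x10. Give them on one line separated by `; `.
[10] 00 00 78 fc → 0xfc780000
  op=0xfc780000>>27=0x1f ⇒ sw (RR)
  [26:23] rd=8 = r8
  [22:19] rs=15 = r15
[14] 00 00 d0 fe → 0xfed00000
  op=0xfed00000>>27=0x1f ⇒ sw (RR)
  [26:23] rd=13 = r13
  [22:19] rs=10 = r10

sw r8, r15; sw r13, r10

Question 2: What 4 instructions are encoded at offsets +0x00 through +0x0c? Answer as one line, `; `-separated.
sw r10, r2; psh r11; je $0; sw r5, r10

+0x00: 00 00 10 fd ⇒ word 0xfd100000 (little)
  top 5b → 0x1f → sw [RR]
  rd@[26:23]=0xa ⇒ r10
  rs@[22:19]=0x2 ⇒ r2
+0x04: 00 00 80 bd ⇒ word 0xbd800000 (little)
  top 5b → 0x17 → psh [R]
  rd@[26:23]=0xb ⇒ r11
+0x08: 00 00 00 20 ⇒ word 0x20000000 (little)
  top 5b → 0x4 → je [J]
  imm@[26:0]=0x0 ⇒ $0
+0x0c: 00 00 d0 fa ⇒ word 0xfad00000 (little)
  top 5b → 0x1f → sw [RR]
  rd@[26:23]=0x5 ⇒ r5
  rs@[22:19]=0xa ⇒ r10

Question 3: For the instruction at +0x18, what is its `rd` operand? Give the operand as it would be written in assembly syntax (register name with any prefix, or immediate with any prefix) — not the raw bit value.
off 0x18: read 00 00 80 bc as little → 0xbc800000
  top 5b → 0x17 → psh [R]
  rd: (w>>23)&0xf=0x9 → r9

r9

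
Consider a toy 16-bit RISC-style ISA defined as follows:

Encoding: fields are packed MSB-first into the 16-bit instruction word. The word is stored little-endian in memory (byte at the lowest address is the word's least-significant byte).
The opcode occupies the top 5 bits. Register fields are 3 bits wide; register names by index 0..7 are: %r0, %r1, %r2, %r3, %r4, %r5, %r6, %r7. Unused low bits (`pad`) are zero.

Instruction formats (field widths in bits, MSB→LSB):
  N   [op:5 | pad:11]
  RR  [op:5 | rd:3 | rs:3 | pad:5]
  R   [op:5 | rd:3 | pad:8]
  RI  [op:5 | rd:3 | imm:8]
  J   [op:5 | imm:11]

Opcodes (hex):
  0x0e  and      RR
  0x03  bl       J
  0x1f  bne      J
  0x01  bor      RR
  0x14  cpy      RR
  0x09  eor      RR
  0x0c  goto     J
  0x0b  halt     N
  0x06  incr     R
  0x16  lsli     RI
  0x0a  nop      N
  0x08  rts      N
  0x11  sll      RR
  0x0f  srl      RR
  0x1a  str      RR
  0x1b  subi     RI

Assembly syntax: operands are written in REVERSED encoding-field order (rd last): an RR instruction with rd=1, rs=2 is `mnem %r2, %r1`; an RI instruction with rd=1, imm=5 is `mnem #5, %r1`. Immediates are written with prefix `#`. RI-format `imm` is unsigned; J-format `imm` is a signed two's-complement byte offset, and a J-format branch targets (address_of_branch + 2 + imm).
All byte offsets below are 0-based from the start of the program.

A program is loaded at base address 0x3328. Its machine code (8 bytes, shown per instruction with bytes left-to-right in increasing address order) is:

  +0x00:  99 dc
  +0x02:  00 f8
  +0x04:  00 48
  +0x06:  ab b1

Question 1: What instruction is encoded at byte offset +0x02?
bne #0

off 0x02: read 00 f8 as little → 0xf800
  opcode bits[15:11]=0x1f: bne/J
  [10:0] imm=0 = #0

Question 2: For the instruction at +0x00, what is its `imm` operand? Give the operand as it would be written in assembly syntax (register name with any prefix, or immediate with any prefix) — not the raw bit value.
#153

off 0x00: read 99 dc as little → 0xdc99
  op=0xdc99>>11=0x1b ⇒ subi (RI)
  rd@[10:8]=0x4 ⇒ %r4
  imm@[7:0]=0x99 ⇒ #153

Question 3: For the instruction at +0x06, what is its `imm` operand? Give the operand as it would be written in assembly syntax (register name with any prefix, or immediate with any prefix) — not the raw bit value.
[06] ab b1 → 0xb1ab
  opcode bits[15:11]=0x16: lsli/RI
  rd@[10:8]=0x1 ⇒ %r1
  imm@[7:0]=0xab ⇒ #171

#171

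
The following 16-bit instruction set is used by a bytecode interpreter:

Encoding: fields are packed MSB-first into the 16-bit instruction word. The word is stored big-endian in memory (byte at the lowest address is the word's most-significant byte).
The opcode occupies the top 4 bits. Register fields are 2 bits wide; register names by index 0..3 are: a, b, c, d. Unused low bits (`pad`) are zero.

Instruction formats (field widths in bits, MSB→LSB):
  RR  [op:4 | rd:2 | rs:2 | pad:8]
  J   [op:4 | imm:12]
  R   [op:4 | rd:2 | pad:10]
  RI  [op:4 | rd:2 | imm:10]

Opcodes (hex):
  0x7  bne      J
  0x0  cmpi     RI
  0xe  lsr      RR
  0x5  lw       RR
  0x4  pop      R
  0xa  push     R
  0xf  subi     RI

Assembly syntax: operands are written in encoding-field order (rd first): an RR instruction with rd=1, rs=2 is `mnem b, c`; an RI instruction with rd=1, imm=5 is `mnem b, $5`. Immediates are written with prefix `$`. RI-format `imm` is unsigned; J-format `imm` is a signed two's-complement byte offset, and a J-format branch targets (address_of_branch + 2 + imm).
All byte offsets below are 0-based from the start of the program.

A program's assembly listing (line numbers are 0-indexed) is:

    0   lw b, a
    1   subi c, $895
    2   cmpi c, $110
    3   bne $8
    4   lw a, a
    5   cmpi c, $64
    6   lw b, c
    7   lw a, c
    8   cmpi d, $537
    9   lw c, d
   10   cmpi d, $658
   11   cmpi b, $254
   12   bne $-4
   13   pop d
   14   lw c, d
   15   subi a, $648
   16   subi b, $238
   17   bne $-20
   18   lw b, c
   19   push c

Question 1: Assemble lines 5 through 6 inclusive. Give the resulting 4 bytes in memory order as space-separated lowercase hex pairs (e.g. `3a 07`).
5. cmpi fields op=0x0:4|rd=2:2|imm=64:10 → word 0840h → 08 40
6. lw fields op=0x5:4|rd=1:2|rs=2:2|pad=0:8 → word 5600h → 56 00

08 40 56 00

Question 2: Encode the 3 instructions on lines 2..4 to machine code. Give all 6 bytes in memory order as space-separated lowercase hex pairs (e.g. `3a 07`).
L2: cmpi op=0x0:4|rd=2:2|imm=110:10 ⇒ 0x086e ⇒ big 08 6e
L3: bne op=0x7:4|imm=8:12 ⇒ 0x7008 ⇒ big 70 08
L4: lw op=0x5:4|rd=0:2|rs=0:2|pad=0:8 ⇒ 0x5000 ⇒ big 50 00

08 6e 70 08 50 00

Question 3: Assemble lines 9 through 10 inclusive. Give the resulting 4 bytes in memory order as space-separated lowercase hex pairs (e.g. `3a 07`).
line 9 (lw): pack op=0x5:4|rd=2:2|rs=3:2|pad=0:8 = 0x5b00; big→ 5b 00
line 10 (cmpi): pack op=0x0:4|rd=3:2|imm=658:10 = 0x0e92; big→ 0e 92

5b 00 0e 92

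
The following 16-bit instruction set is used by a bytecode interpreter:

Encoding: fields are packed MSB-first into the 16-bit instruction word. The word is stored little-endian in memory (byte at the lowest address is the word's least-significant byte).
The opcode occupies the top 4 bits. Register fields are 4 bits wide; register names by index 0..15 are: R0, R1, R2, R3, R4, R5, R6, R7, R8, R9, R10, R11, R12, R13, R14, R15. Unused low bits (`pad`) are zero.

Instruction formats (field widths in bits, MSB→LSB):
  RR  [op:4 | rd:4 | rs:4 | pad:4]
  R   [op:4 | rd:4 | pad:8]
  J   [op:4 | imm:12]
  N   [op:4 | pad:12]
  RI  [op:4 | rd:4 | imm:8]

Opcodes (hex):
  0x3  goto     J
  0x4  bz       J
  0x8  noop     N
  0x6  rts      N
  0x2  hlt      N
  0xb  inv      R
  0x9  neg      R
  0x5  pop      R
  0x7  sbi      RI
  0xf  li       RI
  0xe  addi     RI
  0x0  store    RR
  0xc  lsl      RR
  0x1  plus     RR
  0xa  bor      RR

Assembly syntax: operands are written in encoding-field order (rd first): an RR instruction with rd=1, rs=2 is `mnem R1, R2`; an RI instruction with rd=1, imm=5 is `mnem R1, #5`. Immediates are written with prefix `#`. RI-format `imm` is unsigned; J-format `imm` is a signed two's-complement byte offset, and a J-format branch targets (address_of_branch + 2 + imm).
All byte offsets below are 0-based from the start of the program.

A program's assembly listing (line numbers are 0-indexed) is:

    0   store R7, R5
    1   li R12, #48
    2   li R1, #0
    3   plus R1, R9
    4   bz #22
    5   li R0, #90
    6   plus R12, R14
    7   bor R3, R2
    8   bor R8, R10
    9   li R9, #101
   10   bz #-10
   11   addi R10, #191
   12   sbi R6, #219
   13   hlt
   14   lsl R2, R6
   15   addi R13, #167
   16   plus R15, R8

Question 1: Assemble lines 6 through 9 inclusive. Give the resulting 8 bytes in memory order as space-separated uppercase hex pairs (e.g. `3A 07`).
6. plus fields op=0x1:4|rd=12:4|rs=14:4|pad=0:4 → word 1ce0h → e0 1c
7. bor fields op=0xa:4|rd=3:4|rs=2:4|pad=0:4 → word a320h → 20 a3
8. bor fields op=0xa:4|rd=8:4|rs=10:4|pad=0:4 → word a8a0h → a0 a8
9. li fields op=0xf:4|rd=9:4|imm=101:8 → word f965h → 65 f9

E0 1C 20 A3 A0 A8 65 F9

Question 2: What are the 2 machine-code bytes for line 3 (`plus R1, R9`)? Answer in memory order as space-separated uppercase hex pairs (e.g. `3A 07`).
90 11

L3: plus op=0x1:4|rd=1:4|rs=9:4|pad=0:4 ⇒ 0x1190 ⇒ little 90 11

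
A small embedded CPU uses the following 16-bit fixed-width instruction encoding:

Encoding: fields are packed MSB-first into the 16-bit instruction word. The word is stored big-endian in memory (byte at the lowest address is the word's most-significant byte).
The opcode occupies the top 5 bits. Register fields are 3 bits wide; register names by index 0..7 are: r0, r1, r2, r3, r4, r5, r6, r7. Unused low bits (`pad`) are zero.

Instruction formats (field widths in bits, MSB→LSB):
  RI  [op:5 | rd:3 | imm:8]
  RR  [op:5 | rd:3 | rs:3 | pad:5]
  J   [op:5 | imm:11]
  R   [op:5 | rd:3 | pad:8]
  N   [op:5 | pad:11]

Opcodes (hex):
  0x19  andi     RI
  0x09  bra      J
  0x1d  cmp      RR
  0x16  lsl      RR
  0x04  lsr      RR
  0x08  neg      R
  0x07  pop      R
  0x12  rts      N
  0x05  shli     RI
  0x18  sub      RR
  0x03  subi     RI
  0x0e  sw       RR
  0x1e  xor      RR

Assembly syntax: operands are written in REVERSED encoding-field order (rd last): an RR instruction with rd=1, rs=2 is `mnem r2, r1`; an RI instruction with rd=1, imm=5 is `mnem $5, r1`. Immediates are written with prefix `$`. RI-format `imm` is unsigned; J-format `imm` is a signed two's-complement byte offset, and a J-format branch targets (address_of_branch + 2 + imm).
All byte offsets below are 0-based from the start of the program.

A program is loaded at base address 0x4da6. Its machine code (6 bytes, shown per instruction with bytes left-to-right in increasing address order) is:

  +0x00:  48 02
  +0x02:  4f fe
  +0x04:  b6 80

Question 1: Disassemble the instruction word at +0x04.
lsl r4, r6

+0x04: b6 80 ⇒ word 0xb680 (big)
  opcode bits[15:11]=0x16: lsl/RR
  rd: (w>>8)&0x7=0x6 → r6
  rs: (w>>5)&0x7=0x4 → r4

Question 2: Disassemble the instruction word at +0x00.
bra $2

off 0x00: read 48 02 as big → 0x4802
  top 5b → 0x9 → bra [J]
  [10:0] imm=2 = $2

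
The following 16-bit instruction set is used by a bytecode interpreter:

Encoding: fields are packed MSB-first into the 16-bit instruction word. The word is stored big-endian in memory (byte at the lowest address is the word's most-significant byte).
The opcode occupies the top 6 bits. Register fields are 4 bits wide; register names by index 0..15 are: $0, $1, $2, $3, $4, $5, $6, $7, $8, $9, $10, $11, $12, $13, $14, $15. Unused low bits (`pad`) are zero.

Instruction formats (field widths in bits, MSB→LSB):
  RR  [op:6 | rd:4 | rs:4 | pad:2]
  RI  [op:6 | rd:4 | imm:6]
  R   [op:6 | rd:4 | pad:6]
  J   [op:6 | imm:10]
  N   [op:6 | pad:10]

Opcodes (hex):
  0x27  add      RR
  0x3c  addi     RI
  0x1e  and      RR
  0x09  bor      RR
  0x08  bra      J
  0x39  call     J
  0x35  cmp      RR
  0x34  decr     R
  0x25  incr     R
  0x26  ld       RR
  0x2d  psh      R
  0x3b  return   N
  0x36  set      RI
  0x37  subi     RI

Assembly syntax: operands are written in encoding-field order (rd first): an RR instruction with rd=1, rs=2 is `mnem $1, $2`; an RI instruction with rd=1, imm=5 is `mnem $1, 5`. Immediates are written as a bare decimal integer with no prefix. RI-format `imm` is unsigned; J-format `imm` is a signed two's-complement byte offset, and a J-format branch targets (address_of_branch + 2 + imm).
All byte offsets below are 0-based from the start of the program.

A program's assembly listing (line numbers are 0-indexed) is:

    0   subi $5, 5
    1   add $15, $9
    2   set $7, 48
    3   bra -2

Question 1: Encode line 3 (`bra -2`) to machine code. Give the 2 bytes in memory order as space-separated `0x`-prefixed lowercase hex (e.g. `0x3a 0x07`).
0x23 0xfe

line 3 (bra): pack op=0x8:6|imm=-2:10 = 0x23fe; big→ 23 fe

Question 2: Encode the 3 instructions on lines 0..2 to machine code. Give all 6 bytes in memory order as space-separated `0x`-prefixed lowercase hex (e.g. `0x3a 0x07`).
0. subi fields op=0x37:6|rd=5:4|imm=5:6 → word dd45h → dd 45
1. add fields op=0x27:6|rd=15:4|rs=9:4|pad=0:2 → word 9fe4h → 9f e4
2. set fields op=0x36:6|rd=7:4|imm=48:6 → word d9f0h → d9 f0

0xdd 0x45 0x9f 0xe4 0xd9 0xf0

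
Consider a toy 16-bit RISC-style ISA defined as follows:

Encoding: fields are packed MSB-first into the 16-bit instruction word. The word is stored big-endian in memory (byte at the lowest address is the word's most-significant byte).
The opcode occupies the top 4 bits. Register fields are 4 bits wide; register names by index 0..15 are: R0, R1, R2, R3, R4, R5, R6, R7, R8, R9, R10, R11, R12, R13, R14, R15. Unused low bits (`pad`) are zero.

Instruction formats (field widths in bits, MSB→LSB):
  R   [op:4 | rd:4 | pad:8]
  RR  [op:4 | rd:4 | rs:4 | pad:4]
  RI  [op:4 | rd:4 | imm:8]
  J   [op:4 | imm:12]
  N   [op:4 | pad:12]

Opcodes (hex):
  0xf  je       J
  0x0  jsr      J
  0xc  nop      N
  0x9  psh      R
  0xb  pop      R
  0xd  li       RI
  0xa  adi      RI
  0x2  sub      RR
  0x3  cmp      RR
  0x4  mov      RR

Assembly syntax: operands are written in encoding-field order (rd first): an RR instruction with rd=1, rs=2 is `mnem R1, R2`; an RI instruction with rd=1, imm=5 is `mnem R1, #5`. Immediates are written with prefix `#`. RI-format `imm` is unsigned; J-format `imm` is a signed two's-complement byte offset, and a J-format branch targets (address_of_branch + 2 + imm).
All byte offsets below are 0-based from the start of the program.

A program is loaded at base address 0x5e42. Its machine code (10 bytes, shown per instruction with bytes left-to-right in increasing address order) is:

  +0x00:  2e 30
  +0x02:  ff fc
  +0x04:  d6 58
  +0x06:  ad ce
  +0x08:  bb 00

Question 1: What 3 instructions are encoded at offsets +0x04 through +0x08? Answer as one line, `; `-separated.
li R6, #88; adi R13, #206; pop R11

@+04  big-endian(d6 58) = 0xd658
  op=0xd658>>12=0xd ⇒ li (RI)
  rd: (w>>8)&0xf=0x6 → R6
  imm: (w>>0)&0xff=0x58 → #88
@+06  big-endian(ad ce) = 0xadce
  op=0xadce>>12=0xa ⇒ adi (RI)
  rd: (w>>8)&0xf=0xd → R13
  imm: (w>>0)&0xff=0xce → #206
@+08  big-endian(bb 00) = 0xbb00
  op=0xbb00>>12=0xb ⇒ pop (R)
  rd: (w>>8)&0xf=0xb → R11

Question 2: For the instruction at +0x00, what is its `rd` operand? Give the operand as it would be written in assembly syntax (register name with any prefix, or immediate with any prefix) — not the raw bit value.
R14

+0x00: 2e 30 ⇒ word 0x2e30 (big)
  top 4b → 0x2 → sub [RR]
  rd@[11:8]=0xe ⇒ R14
  rs@[7:4]=0x3 ⇒ R3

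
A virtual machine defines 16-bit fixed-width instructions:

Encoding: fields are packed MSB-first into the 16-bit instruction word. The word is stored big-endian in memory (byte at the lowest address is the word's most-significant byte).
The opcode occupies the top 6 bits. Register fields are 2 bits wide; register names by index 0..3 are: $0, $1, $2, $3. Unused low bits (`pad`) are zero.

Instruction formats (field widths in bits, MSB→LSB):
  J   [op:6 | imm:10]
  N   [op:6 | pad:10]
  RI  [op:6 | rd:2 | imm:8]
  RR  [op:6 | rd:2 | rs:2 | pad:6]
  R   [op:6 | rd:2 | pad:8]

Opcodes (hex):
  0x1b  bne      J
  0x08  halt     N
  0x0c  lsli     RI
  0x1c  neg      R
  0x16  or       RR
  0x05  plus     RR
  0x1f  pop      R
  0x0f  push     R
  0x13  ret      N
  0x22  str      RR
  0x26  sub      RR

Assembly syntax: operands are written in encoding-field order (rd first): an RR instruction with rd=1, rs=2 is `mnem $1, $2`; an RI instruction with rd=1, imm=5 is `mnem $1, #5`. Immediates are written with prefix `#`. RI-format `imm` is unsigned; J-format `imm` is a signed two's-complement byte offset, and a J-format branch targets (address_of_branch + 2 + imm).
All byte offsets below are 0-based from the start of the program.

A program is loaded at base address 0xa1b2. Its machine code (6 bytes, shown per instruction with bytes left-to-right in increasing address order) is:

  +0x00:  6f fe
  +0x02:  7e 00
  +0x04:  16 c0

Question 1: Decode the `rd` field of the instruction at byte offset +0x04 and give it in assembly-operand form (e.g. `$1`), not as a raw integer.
$2

+0x04: 16 c0 ⇒ word 0x16c0 (big)
  opcode bits[15:10]=0x5: plus/RR
  rd: (w>>8)&0x3=0x2 → $2
  rs: (w>>6)&0x3=0x3 → $3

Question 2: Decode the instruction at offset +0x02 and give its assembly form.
pop $2

off 0x02: read 7e 00 as big → 0x7e00
  top 6b → 0x1f → pop [R]
  [9:8] rd=2 = $2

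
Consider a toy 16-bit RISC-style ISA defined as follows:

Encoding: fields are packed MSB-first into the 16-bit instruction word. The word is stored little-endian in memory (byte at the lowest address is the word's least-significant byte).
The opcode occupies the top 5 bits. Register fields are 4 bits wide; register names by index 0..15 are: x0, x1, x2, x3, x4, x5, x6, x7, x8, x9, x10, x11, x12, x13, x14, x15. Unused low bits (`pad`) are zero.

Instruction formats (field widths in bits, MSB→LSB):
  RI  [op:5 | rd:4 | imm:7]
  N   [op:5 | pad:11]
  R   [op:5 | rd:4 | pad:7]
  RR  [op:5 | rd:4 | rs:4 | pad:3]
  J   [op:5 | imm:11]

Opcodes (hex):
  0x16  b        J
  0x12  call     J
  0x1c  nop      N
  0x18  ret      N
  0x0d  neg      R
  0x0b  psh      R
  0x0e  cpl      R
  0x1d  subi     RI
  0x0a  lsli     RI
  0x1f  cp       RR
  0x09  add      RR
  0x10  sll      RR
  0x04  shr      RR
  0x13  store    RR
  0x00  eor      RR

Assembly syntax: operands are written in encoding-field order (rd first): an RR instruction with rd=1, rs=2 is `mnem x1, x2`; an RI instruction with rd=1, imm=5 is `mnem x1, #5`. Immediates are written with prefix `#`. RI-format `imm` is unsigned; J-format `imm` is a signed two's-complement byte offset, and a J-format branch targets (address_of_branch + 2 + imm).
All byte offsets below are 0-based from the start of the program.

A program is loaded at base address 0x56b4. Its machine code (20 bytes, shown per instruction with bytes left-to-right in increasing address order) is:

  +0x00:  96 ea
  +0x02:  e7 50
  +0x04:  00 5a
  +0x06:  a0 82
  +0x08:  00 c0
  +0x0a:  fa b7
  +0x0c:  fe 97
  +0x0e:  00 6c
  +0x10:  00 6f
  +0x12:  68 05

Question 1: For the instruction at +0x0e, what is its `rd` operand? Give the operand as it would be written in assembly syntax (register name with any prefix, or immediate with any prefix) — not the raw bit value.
x8

+0x0e: 00 6c ⇒ word 0x6c00 (little)
  op=0x6c00>>11=0xd ⇒ neg (R)
  [10:7] rd=8 = x8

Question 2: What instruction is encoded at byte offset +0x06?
off 0x06: read a0 82 as little → 0x82a0
  op=0x82a0>>11=0x10 ⇒ sll (RR)
  rd: (w>>7)&0xf=0x5 → x5
  rs: (w>>3)&0xf=0x4 → x4

sll x5, x4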